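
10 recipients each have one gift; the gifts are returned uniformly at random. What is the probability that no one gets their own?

Use the recurrence D(n) = (n-1)(D(n-1) + D(n-2)) with D(0)=1, D(1)=0.
Building up: D(2)=1, D(3)=2, D(4)=9, D(5)=44, D(6)=265, D(7)=1854, D(8)=14833, D(9)=133496, D(10)=1334961.
Total arrangements: 10! = 3628800.
Probability = D(10)/10! = 16481/44800.

Final answer: D(10)/10! = 1334961/3628800 = 0.367879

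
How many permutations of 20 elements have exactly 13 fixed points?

Choose which 13 elements are fixed: C(20,13) = 77520.
Derange the remaining 7 using D(j) = (j-1)(D(j-1) + D(j-2)), D(0)=1, D(1)=0: D(2)=1, D(3)=2, D(4)=9, D(5)=44, D(6)=265, D(7)=1854.
Total: 77520 x 1854.

Final answer: C(20,13) D(7) = 143722080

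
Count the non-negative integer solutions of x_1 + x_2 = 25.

Stars and bars with 25 stars and 1 bars:
C(25+2-1, 2-1) = C(26,1).

Final answer: C(26,1) = 26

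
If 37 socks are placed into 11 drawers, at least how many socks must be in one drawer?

By the pigeonhole principle: ceiling(37/11).

Final answer: 4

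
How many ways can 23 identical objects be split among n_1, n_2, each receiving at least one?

Substitute n'_i = n_i - 1 (so n'_i >= 0). Then sum n'_i = 23 - 2 = 21.
Stars and bars: C(21+2-1, 2-1) = C(22,1).

Final answer: C(22,1) = 22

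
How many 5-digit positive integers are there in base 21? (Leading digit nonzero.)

Leading digit: 20 options (nonzero). Other 4 digit(s): 21 options each.
Total: 20 x 21^4.

Final answer: 3889620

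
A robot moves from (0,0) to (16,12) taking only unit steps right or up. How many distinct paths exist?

Each path has 16 right steps and 12 up steps in some order (28 steps total).
Choose which 12 of the 28 steps are up: C(28,12).

Final answer: C(28,12) = 30421755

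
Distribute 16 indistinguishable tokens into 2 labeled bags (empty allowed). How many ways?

Stars and bars: C(n+k-1, k-1) = C(17,1).

Final answer: C(17,1) = 17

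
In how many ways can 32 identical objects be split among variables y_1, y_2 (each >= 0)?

Stars and bars with 32 stars and 1 bars:
C(32+2-1, 2-1) = C(33,1).

Final answer: C(33,1) = 33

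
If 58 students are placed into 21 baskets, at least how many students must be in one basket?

By the pigeonhole principle: ceiling(58/21).

Final answer: 3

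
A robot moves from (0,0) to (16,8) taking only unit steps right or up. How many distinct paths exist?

Each path has 16 right steps and 8 up steps in some order (24 steps total).
Choose which 8 of the 24 steps are up: C(24,8).

Final answer: C(24,8) = 735471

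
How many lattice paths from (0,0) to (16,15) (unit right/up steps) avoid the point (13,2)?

Total paths to (16,15): C(31,15) = 300540195.
Paths through (13,2): C(15,2) x C(16,13) = 58800.
Avoiding (13,2): 300540195 - 58800.

Final answer: 300481395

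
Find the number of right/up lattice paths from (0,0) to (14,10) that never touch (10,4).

Total paths to (14,10): C(24,10) = 1961256.
Paths through (10,4): C(14,4) x C(10,6) = 210210.
Avoiding (10,4): 1961256 - 210210.

Final answer: 1751046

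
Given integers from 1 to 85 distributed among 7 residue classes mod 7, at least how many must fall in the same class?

By pigeonhole with 85 objects and 7 categories: ceiling(85/7).

Final answer: 13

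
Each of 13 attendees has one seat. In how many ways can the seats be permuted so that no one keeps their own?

Derangements satisfy D(n) = (n-1)(D(n-1) + D(n-2)), starting from D(0)=1, D(1)=0.
D(2) = 1 x (0 + 1) = 1
D(3) = 2 x (1 + 0) = 2
D(4) = 3 x (2 + 1) = 9
D(5) = 4 x (9 + 2) = 44
D(6) = 5 x (44 + 9) = 265
D(7) = 6 x (265 + 44) = 1854
D(8) = 7 x (1854 + 265) = 14833
D(9) = 8 x (14833 + 1854) = 133496
D(10) = 9 x (133496 + 14833) = 1334961
D(11) = 10 x (1334961 + 133496) = 14684570
D(12) = 11 x (14684570 + 1334961) = 176214841
D(13) = 12 x (D(12) + D(11)) = 12 x (176214841 + 14684570)

Final answer: D(13) = 2290792932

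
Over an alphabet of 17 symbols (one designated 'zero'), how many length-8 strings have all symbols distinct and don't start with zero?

First digit: 16 (nonzero). Second: 16 (not first). Third: 15, etc.
Total: 16 x 16 x 15 x 14 x 13 x 12 x 11 x 10.

Final answer: 922521600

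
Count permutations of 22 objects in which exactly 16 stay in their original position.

Choose which 16 elements are fixed: C(22,16) = 74613.
Derange the remaining 6 using D(j) = (j-1)(D(j-1) + D(j-2)), D(0)=1, D(1)=0: D(2)=1, D(3)=2, D(4)=9, D(5)=44, D(6)=265.
Total: 74613 x 265.

Final answer: C(22,16) D(6) = 19772445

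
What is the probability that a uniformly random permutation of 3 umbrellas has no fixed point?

Use the recurrence D(n) = (n-1)(D(n-1) + D(n-2)) with D(0)=1, D(1)=0.
Building up: D(2)=1, D(3)=2.
Total arrangements: 3! = 6.
Probability = D(3)/3! = 1/3.

Final answer: D(3)/3! = 2/6 = 0.333333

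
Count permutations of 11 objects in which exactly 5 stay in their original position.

Choose which 5 elements are fixed: C(11,5) = 462.
Derange the remaining 6 using D(j) = (j-1)(D(j-1) + D(j-2)), D(0)=1, D(1)=0: D(2)=1, D(3)=2, D(4)=9, D(5)=44, D(6)=265.
Total: 462 x 265.

Final answer: C(11,5) D(6) = 122430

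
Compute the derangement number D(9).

D(n) = (n-1)(D(n-1) + D(n-2)), D(0)=1, D(1)=0.
D(2) = 1 x (0 + 1) = 1
D(3) = 2 x (1 + 0) = 2
D(4) = 3 x (2 + 1) = 9
D(5) = 4 x (9 + 2) = 44
D(6) = 5 x (44 + 9) = 265
D(7) = 6 x (265 + 44) = 1854
D(8) = 7 x (1854 + 265) = 14833
D(9) = 8 x (D(8) + D(7)) = 8 x (14833 + 1854)

Final answer: D(9) = 133496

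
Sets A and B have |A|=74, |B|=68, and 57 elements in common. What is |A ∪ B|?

|A union B| = |A| + |B| - |A intersect B| = 74 + 68 - 57.

Final answer: 85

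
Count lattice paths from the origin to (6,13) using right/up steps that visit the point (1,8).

Paths (0,0)->(1,8): C(9,8) = 9.
Paths (1,8)->(6,13): C(10,5) = 252.
By multiplication principle: 9 x 252.

Final answer: 2268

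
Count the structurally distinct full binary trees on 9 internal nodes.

The structures are counted by the Catalan number C_n. Here n = 9.
Using C_0 = 1 and C_(k+1) = C_k x 2(2k+1)/(k+2), build up term by term: C_1=1, C_2=2, C_3=5, C_4=14, C_5=42, C_6=132, C_7=429, C_8=1430, C_9=4862.

Final answer: C_{9} = 4862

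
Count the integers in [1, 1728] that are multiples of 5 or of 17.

Multiples of 5: 345. Multiples of 17: 101. Of both (lcm=85): 20.
By inclusion-exclusion: 345 + 101 - 20.

Final answer: 426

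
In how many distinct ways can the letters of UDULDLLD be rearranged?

Letters (D:3, L:3, U:2). Total letters: 8.
Permutations = 8!/(3! x 3! x 2!).

Final answer: 560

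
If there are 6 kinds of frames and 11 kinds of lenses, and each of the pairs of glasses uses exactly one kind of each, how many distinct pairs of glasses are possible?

By the multiplication principle: 6 x 11.

Final answer: 66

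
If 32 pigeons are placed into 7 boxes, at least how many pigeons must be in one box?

By the pigeonhole principle: ceiling(32/7).

Final answer: 5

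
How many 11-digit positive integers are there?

These are the integers in [10^10, 10^11), so the count is 10^11 - 10^10 = 9 x 10^10.

Final answer: 90000000000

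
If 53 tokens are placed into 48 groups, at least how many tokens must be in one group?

By the pigeonhole principle: ceiling(53/48).

Final answer: 2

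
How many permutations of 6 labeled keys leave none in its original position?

Use the recurrence D(n) = (n-1)(D(n-1) + D(n-2)) with D(0)=1, D(1)=0.
D(2) = 1 x (0 + 1) = 1
D(3) = 2 x (1 + 0) = 2
D(4) = 3 x (2 + 1) = 9
D(5) = 4 x (9 + 2) = 44
D(6) = 5 x (D(5) + D(4)) = 5 x (44 + 9)

Final answer: D(6) = 265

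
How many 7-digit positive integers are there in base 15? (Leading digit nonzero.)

Leading digit: 14 options (nonzero). Other 6 digit(s): 15 options each.
Total: 14 x 15^6.

Final answer: 159468750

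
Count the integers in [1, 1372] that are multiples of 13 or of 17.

Multiples of 13: 105. Multiples of 17: 80. Of both (lcm=221): 6.
By inclusion-exclusion: 105 + 80 - 6.

Final answer: 179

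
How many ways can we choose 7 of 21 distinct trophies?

C(21,7) = 21!/(7! x (21-7)!).

Final answer: C(21,7) = 116280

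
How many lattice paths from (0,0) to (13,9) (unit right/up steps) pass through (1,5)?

Paths (0,0)->(1,5): C(6,5) = 6.
Paths (1,5)->(13,9): C(16,4) = 1820.
By multiplication principle: 6 x 1820.

Final answer: 10920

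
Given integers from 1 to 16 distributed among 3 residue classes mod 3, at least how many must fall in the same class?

By pigeonhole with 16 objects and 3 categories: ceiling(16/3).

Final answer: 6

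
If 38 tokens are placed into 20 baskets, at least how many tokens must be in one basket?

By the pigeonhole principle: ceiling(38/20).

Final answer: 2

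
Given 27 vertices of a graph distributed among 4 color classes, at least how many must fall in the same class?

By pigeonhole with 27 objects and 4 categories: ceiling(27/4).

Final answer: 7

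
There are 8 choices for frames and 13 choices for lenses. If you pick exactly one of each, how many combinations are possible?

By the multiplication principle: 8 x 13.

Final answer: 104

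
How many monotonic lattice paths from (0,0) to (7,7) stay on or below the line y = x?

Total monotonic paths to (7,7): C(14,7) = 3432.
Reflecting each bad path at its first crossing gives a bijection with paths to (6,8): C(14,8) = 3003.
Valid Dyck paths: 3432 - 3003.
(Check: C(14,7) - C(14,8) = C(14,7)/8, the Catalan number C_{7}.)

Final answer: C_{7} = 429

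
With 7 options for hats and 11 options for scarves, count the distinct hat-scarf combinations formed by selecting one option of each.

By the multiplication principle: 7 x 11.

Final answer: 77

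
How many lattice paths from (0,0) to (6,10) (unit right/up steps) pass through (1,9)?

Paths (0,0)->(1,9): C(10,9) = 10.
Paths (1,9)->(6,10): C(6,1) = 6.
By multiplication principle: 10 x 6.

Final answer: 60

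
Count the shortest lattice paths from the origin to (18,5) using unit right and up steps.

Each path has 18 right steps and 5 up steps in some order (23 steps total).
Choose which 5 of the 23 steps are up: C(23,5).

Final answer: C(23,5) = 33649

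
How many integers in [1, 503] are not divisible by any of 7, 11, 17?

|div by 7|=71, |div by 11|=45, |div by 17|=29.
|div by 7&11|=6, |div by 7&17|=4, |div by 11&17|=2, |div by all|=0.
By inclusion-exclusion, divisible by at least one: 71+45+29-6-4-2+0 = 133.
Not divisible by any: 503 - 133.

Final answer: 370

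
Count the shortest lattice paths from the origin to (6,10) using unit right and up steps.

Each path has 6 right steps and 10 up steps in some order (16 steps total).
Choose which 10 of the 16 steps are up: C(16,10).

Final answer: C(16,10) = 8008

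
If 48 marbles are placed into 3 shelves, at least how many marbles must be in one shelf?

By the pigeonhole principle: ceiling(48/3).

Final answer: 16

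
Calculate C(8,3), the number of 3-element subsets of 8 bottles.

C(8,3) = 8!/(3! x (8-3)!).

Final answer: C(8,3) = 56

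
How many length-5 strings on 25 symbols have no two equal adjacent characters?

Let g(n) count such strings. g(1) = 25, and each valid string of length n-1 extends in 24 ways (any symbol but the last), so g(n) = 24 g(n-1).
Total: g(5) = 25 x 24^4.

Final answer: 25 x 24^{4} = 8294400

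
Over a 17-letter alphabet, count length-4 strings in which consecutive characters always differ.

First character: 17 choices. Each subsequent: 16 choices (must differ from the previous one).
Total: 17 x 16^3.

Final answer: 17 x 16^{3} = 69632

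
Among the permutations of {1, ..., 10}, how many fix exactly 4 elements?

Choose which 4 elements are fixed: C(10,4) = 210.
Derange the remaining 6 using D(j) = (j-1)(D(j-1) + D(j-2)), D(0)=1, D(1)=0: D(2)=1, D(3)=2, D(4)=9, D(5)=44, D(6)=265.
Total: 210 x 265.

Final answer: C(10,4) D(6) = 55650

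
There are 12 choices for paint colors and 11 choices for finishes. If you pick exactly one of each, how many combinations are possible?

By the multiplication principle: 12 x 11.

Final answer: 132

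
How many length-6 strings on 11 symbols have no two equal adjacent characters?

First character: 11 choices. Each subsequent: 10 choices (must differ from the previous one).
Total: 11 x 10^5.

Final answer: 11 x 10^{5} = 1100000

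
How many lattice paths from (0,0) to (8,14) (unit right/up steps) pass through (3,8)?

Paths (0,0)->(3,8): C(11,8) = 165.
Paths (3,8)->(8,14): C(11,6) = 462.
By multiplication principle: 165 x 462.

Final answer: 76230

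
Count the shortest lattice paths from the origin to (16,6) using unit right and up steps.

Each path has 16 right steps and 6 up steps in some order (22 steps total).
Choose which 6 of the 22 steps are up: C(22,6).

Final answer: C(22,6) = 74613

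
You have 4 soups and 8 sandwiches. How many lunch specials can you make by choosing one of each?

By the multiplication principle: 4 x 8.

Final answer: 32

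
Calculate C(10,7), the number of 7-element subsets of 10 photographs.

C(10,7) = 10!/(7! x (10-7)!).

Final answer: C(10,7) = 120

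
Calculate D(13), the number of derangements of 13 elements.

Use the recurrence D(n) = (n-1)(D(n-1) + D(n-2)) with D(0)=1, D(1)=0.
Building up: D(2)=1, D(3)=2, D(4)=9, D(5)=44, D(6)=265, D(7)=1854, D(8)=14833, D(9)=133496, D(10)=1334961, D(11)=14684570, D(12)=176214841.
D(13) = 12 x (D(12) + D(11)) = 12 x (176214841 + 14684570).

Final answer: D(13) = 2290792932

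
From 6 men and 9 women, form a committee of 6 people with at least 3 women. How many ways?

Sum over valid woman counts:
C(9,3)C(6,3) = 1680
C(9,4)C(6,2) = 1890
C(9,5)C(6,1) = 756
C(9,6)C(6,0) = 84
Total: 1680 + 1890 + 756 + 84.

Final answer: 4410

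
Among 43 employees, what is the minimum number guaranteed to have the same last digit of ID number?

There are 10 possible values for last digit of ID number. With 43 employees and 10 categories, by pigeonhole: ceiling(43/10).

Final answer: 5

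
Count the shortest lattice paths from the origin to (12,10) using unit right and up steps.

Each path has 12 right steps and 10 up steps in some order (22 steps total).
Choose which 10 of the 22 steps are up: C(22,10).

Final answer: C(22,10) = 646646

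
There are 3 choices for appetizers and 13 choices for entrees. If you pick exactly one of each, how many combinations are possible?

By the multiplication principle: 3 x 13.

Final answer: 39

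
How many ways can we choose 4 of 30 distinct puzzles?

C(30,4) = 30!/(4! x 26!).

Final answer: \binom{30}{4} = 27405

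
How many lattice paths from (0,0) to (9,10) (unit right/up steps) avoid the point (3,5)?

Total paths to (9,10): C(19,10) = 92378.
Paths through (3,5): C(8,5) x C(11,5) = 25872.
Avoiding (3,5): 92378 - 25872.

Final answer: 66506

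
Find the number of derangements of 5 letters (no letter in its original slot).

Derangements satisfy D(n) = (n-1)(D(n-1) + D(n-2)), starting from D(0)=1, D(1)=0.
D(2) = 1 x (0 + 1) = 1
D(3) = 2 x (1 + 0) = 2
D(4) = 3 x (2 + 1) = 9
D(5) = 4 x (D(4) + D(3)) = 4 x (9 + 2)

Final answer: D(5) = 44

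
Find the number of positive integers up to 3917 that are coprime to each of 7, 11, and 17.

|div by 7|=559, |div by 11|=356, |div by 17|=230.
|div by 7&11|=50, |div by 7&17|=32, |div by 11&17|=20, |div by all|=2.
By inclusion-exclusion, divisible by at least one: 559+356+230-50-32-20+2 = 1045.
Not divisible by any: 3917 - 1045.

Final answer: 2872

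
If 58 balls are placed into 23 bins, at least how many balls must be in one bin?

By the pigeonhole principle: ceiling(58/23).

Final answer: 3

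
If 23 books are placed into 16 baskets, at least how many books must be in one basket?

By the pigeonhole principle: ceiling(23/16).

Final answer: 2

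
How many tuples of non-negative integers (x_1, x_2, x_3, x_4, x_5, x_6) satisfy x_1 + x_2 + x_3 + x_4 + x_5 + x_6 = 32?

Stars and bars with 32 stars and 5 bars:
C(32+6-1, 6-1) = C(37,5).

Final answer: C(37,5) = 435897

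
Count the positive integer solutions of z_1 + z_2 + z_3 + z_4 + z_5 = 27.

Substitute z'_i = z_i - 1 (so z'_i >= 0). Then sum z'_i = 27 - 5 = 22.
Stars and bars: C(22+5-1, 5-1) = C(26,4).

Final answer: C(26,4) = 14950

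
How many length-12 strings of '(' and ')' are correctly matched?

This is counted by the nth Catalan number C_n. Here n = 6 (pairs).
Using C_0 = 1 and C_(k+1) = C_k x 2(2k+1)/(k+2), build up term by term: C_1=1, C_2=2, C_3=5, C_4=14, C_5=42, C_6=132.

Final answer: C_{6} = 132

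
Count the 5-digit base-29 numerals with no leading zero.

Leading digit: 28 options (nonzero). Other 4 digit(s): 29 options each.
Total: 28 x 29^4.

Final answer: 19803868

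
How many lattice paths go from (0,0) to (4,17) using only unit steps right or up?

Each path has 4 right steps and 17 up steps in some order (21 steps total).
Choose which 17 of the 21 steps are up: C(21,17).

Final answer: C(21,17) = 5985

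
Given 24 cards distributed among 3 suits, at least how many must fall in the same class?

By pigeonhole with 24 objects and 3 categories: ceiling(24/3).

Final answer: 8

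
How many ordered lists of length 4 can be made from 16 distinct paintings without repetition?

P(16,4) = 16!/(16-4)! = 16!/12!.

Final answer: P(16,4) = 43680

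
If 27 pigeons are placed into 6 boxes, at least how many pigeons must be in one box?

By the pigeonhole principle: ceiling(27/6).

Final answer: 5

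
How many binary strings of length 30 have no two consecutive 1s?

Classify by the final bit: ...0 gives a(n-1) strings, ...01 gives a(n-2) strings. Thus a(n) = a(n-1) + a(n-2) with a(1)=2, a(2)=3.
Computing successive values: a(1)=2, a(2)=3, a(3)=5, a(4)=8, a(5)=13, a(6)=21, a(7)=34, a(8)=55, a(9)=89, a(10)=144, a(11)=233, a(12)=377, a(13)=610, a(14)=987, a(15)=1597, a(16)=2584, a(17)=4181, a(18)=6765, a(19)=10946, a(20)=17711, a(21)=28657, a(22)=46368, a(23)=75025, a(24)=121393, a(25)=196418, a(26)=317811, a(27)=514229, a(28)=832040, a(29)=1346269, a(30)=2178309.

Final answer: 2178309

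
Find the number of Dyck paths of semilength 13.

Total monotonic paths to (13,13): C(26,13) = 10400600.
Reflecting each bad path at its first crossing gives a bijection with paths to (12,14): C(26,14) = 9657700.
Valid Dyck paths: 10400600 - 9657700.
(These counts are the Catalan numbers.)

Final answer: C_{13} = 742900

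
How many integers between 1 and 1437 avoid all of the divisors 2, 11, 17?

|div by 2|=718, |div by 11|=130, |div by 17|=84.
|div by 2&11|=65, |div by 2&17|=42, |div by 11&17|=7, |div by all|=3.
By inclusion-exclusion, divisible by at least one: 718+130+84-65-42-7+3 = 821.
Not divisible by any: 1437 - 821.

Final answer: 616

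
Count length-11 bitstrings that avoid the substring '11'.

A valid string ends in 0 (append to any length-(n-1) valid string) or in 01 (append to any length-(n-2) valid string), so a(n) = a(n-1) + a(n-2) with a(1)=2, a(2)=3.
Building up term by term: a(1)=2, a(2)=3, a(3)=5, a(4)=8, a(5)=13, a(6)=21, a(7)=34, a(8)=55, a(9)=89, a(10)=144, a(11)=233.

Final answer: 233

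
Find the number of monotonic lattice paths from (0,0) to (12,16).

Each path has 12 right steps and 16 up steps in some order (28 steps total).
Choose which 16 of the 28 steps are up: C(28,16).

Final answer: C(28,16) = 30421755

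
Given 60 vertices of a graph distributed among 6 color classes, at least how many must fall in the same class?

By pigeonhole with 60 objects and 6 categories: ceiling(60/6).

Final answer: 10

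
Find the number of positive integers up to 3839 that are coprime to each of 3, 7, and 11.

|div by 3|=1279, |div by 7|=548, |div by 11|=349.
|div by 3&7|=182, |div by 3&11|=116, |div by 7&11|=49, |div by all|=16.
By inclusion-exclusion, divisible by at least one: 1279+548+349-182-116-49+16 = 1845.
Not divisible by any: 3839 - 1845.

Final answer: 1994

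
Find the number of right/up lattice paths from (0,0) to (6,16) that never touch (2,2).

Total paths to (6,16): C(22,16) = 74613.
Paths through (2,2): C(4,2) x C(18,14) = 18360.
Avoiding (2,2): 74613 - 18360.

Final answer: 56253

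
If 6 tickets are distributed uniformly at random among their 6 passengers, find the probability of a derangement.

D(n) = (n-1)(D(n-1) + D(n-2)), D(0)=1, D(1)=0.
Building up: D(2)=1, D(3)=2, D(4)=9, D(5)=44, D(6)=265.
Total arrangements: 6! = 720.
Probability = D(6)/6! = 53/144.

Final answer: D(6)/6! = 265/720 = 0.368056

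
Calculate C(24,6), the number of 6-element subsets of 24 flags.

C(24,6) = 24!/(6! x (24-6)!).

Final answer: C(24,6) = 134596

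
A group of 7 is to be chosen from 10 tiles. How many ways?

C(10,7) = 10!/(7! x 3!).

Final answer: \binom{10}{7} = 120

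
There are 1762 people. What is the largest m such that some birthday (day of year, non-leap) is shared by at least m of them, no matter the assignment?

There are 365 possible values for birthday (day of year, non-leap). With 1762 people and 365 categories, by pigeonhole: ceiling(1762/365).

Final answer: 5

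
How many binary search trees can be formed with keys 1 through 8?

The structures are counted by the Catalan number C_n. Here n = 8.
C_n = C(2n,n) - C(2n,n+1), so C_{8} = C(16,8) - C(16,9) = 12870 - 11440.

Final answer: C_{8} = 1430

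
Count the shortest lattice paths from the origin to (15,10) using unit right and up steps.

Each path has 15 right steps and 10 up steps in some order (25 steps total).
Choose which 10 of the 25 steps are up: C(25,10).

Final answer: C(25,10) = 3268760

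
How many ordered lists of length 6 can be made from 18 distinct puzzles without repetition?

P(18,6) = 18!/(18-6)! = 18!/12!.

Final answer: P(18,6) = 13366080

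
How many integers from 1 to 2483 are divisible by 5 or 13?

Multiples of 5: 496. Multiples of 13: 191. Of both (lcm=65): 38.
By inclusion-exclusion: 496 + 191 - 38.

Final answer: 649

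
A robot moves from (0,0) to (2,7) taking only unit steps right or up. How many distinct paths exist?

Each path has 2 right steps and 7 up steps in some order (9 steps total).
Choose which 7 of the 9 steps are up: C(9,7).

Final answer: C(9,7) = 36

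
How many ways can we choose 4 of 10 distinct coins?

C(10,4) = 10!/(4! x (10-4)!).

Final answer: C(10,4) = 210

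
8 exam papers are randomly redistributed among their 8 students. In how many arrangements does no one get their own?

Derangements satisfy D(n) = (n-1)(D(n-1) + D(n-2)), starting from D(0)=1, D(1)=0.
D(2) = 1 x (0 + 1) = 1
D(3) = 2 x (1 + 0) = 2
D(4) = 3 x (2 + 1) = 9
D(5) = 4 x (9 + 2) = 44
D(6) = 5 x (44 + 9) = 265
D(7) = 6 x (265 + 44) = 1854
D(8) = 7 x (D(7) + D(6)) = 7 x (1854 + 265)

Final answer: D(8) = 14833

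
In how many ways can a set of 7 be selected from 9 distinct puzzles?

C(9,7) = 9!/(7! x (9-7)!).

Final answer: C(9,7) = 36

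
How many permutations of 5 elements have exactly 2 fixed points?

Choose which 2 elements are fixed: C(5,2) = 10.
Derange the remaining 3 using D(j) = (j-1)(D(j-1) + D(j-2)), D(0)=1, D(1)=0: D(2)=1, D(3)=2.
Total: 10 x 2.

Final answer: C(5,2) D(3) = 20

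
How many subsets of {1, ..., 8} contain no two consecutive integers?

Condition on whether n belongs to the subset: if not, any valid subset of {1, ..., n-1} works (a(n-1)); if so, n-1 is excluded and the rest is a valid subset of {1, ..., n-2} (a(n-2)). Hence a(n) = a(n-1) + a(n-2), a(1)=2, a(2)=3.
Building up term by term: a(1)=2, a(2)=3, a(3)=5, a(4)=8, a(5)=13, a(6)=21, a(7)=34, a(8)=55.

Final answer: 55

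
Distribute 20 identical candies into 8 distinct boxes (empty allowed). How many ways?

Stars and bars: C(n+k-1, k-1) = C(27,7).

Final answer: C(27,7) = 888030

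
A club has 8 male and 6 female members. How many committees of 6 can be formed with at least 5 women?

Sum over valid woman counts:
C(6,5)C(8,1) = 48
C(6,6)C(8,0) = 1
Total: 48 + 1.

Final answer: 49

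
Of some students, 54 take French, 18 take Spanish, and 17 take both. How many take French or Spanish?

|A union B| = |A| + |B| - |A intersect B| = 54 + 18 - 17.

Final answer: 55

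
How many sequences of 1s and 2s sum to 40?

Let f(n) count the ways. The last step is size 1 or 2, so f(n) = f(n-1) + f(n-2) with f(1)=1, f(2)=2.
Iterating the recurrence: f(1)=1, f(2)=2, f(3)=3, f(4)=5, f(5)=8, f(6)=13, f(7)=21, f(8)=34, f(9)=55, f(10)=89, f(11)=144, f(12)=233, f(13)=377, f(14)=610, f(15)=987, f(16)=1597, f(17)=2584, f(18)=4181, f(19)=6765, f(20)=10946, f(21)=17711, f(22)=28657, f(23)=46368, f(24)=75025, f(25)=121393, f(26)=196418, f(27)=317811, f(28)=514229, f(29)=832040, f(30)=1346269, f(31)=2178309, f(32)=3524578, f(33)=5702887, f(34)=9227465, f(35)=14930352, f(36)=24157817, f(37)=39088169, f(38)=63245986, f(39)=102334155, f(40)=165580141.

Final answer: 165580141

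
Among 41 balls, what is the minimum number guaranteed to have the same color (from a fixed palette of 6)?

There are 6 possible values for color (from a fixed palette of 6). With 41 balls and 6 categories, by pigeonhole: ceiling(41/6).

Final answer: 7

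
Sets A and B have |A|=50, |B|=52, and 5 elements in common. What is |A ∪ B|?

|A union B| = |A| + |B| - |A intersect B| = 50 + 52 - 5.

Final answer: 97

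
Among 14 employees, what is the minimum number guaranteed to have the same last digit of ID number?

There are 10 possible values for last digit of ID number. With 14 employees and 10 categories, by pigeonhole: ceiling(14/10).

Final answer: 2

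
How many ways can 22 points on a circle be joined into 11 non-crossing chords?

This is a standard Catalan-number count: the answer is C_n. Here n = 22/2 = 11.
Using C_0 = 1 and C_(k+1) = C_k x 2(2k+1)/(k+2), build up term by term: C_1=1, C_2=2, C_3=5, C_4=14, C_5=42, C_6=132, C_7=429, C_8=1430, C_9=4862, C_10=16796, C_11=58786.

Final answer: C_{11} = 58786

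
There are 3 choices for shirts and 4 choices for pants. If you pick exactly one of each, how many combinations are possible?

By the multiplication principle: 3 x 4.

Final answer: 12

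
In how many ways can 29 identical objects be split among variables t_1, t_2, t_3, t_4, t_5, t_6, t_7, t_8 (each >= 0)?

Stars and bars with 29 stars and 7 bars:
C(29+8-1, 8-1) = C(36,7).

Final answer: C(36,7) = 8347680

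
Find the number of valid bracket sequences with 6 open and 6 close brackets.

The structures are counted by the Catalan number C_n. Here n = 6 (pairs).
C_n = C(2n,n)/(n+1), so C_{6} = C(12,6)/7 = 924/7.

Final answer: C_{6} = 132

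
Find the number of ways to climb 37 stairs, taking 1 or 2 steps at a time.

Let f(n) count the ways. The last step is size 1 or 2, so f(n) = f(n-1) + f(n-2) with f(1)=1, f(2)=2.
Computing successive values: f(1)=1, f(2)=2, f(3)=3, f(4)=5, f(5)=8, f(6)=13, f(7)=21, f(8)=34, f(9)=55, f(10)=89, f(11)=144, f(12)=233, f(13)=377, f(14)=610, f(15)=987, f(16)=1597, f(17)=2584, f(18)=4181, f(19)=6765, f(20)=10946, f(21)=17711, f(22)=28657, f(23)=46368, f(24)=75025, f(25)=121393, f(26)=196418, f(27)=317811, f(28)=514229, f(29)=832040, f(30)=1346269, f(31)=2178309, f(32)=3524578, f(33)=5702887, f(34)=9227465, f(35)=14930352, f(36)=24157817, f(37)=39088169.

Final answer: 39088169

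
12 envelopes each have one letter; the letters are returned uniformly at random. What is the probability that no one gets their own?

Use the recurrence D(n) = (n-1)(D(n-1) + D(n-2)) with D(0)=1, D(1)=0.
Building up: D(2)=1, D(3)=2, D(4)=9, D(5)=44, D(6)=265, D(7)=1854, D(8)=14833, D(9)=133496, D(10)=1334961, D(11)=14684570, D(12)=176214841.
Total arrangements: 12! = 479001600.
Probability = D(12)/12! = 16019531/43545600.

Final answer: D(12)/12! = 176214841/479001600 = 0.367879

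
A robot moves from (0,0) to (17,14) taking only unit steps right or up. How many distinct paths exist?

Each path has 17 right steps and 14 up steps in some order (31 steps total).
Choose which 14 of the 31 steps are up: C(31,14).

Final answer: C(31,14) = 265182525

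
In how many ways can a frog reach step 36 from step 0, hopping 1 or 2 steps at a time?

Let f(n) be the number of climbs. Removing the last move (1 or 2 steps) gives f(n) = f(n-1) + f(n-2); base cases f(1)=1, f(2)=2.
Building up term by term: f(1)=1, f(2)=2, f(3)=3, f(4)=5, f(5)=8, f(6)=13, f(7)=21, f(8)=34, f(9)=55, f(10)=89, f(11)=144, f(12)=233, f(13)=377, f(14)=610, f(15)=987, f(16)=1597, f(17)=2584, f(18)=4181, f(19)=6765, f(20)=10946, f(21)=17711, f(22)=28657, f(23)=46368, f(24)=75025, f(25)=121393, f(26)=196418, f(27)=317811, f(28)=514229, f(29)=832040, f(30)=1346269, f(31)=2178309, f(32)=3524578, f(33)=5702887, f(34)=9227465, f(35)=14930352, f(36)=24157817.

Final answer: 24157817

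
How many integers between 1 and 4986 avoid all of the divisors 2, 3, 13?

|div by 2|=2493, |div by 3|=1662, |div by 13|=383.
|div by 2&3|=831, |div by 2&13|=191, |div by 3&13|=127, |div by all|=63.
By inclusion-exclusion, divisible by at least one: 2493+1662+383-831-191-127+63 = 3452.
Not divisible by any: 4986 - 3452.

Final answer: 1534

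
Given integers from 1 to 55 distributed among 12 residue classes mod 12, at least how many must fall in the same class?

By pigeonhole with 55 objects and 12 categories: ceiling(55/12).

Final answer: 5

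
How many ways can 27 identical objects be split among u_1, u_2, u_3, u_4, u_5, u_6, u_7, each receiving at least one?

Substitute u'_i = u_i - 1 (so u'_i >= 0). Then sum u'_i = 27 - 7 = 20.
Stars and bars: C(20+7-1, 7-1) = C(26,6).

Final answer: C(26,6) = 230230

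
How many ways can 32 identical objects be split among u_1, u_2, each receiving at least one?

Substitute u'_i = u_i - 1 (so u'_i >= 0). Then sum u'_i = 32 - 2 = 30.
Stars and bars: C(30+2-1, 2-1) = C(31,1).

Final answer: C(31,1) = 31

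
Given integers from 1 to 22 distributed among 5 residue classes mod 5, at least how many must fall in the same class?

By pigeonhole with 22 objects and 5 categories: ceiling(22/5).

Final answer: 5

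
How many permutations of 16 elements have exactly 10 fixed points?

Choose which 10 elements are fixed: C(16,10) = 8008.
Derange the remaining 6 using D(j) = (j-1)(D(j-1) + D(j-2)), D(0)=1, D(1)=0: D(2)=1, D(3)=2, D(4)=9, D(5)=44, D(6)=265.
Total: 8008 x 265.

Final answer: C(16,10) D(6) = 2122120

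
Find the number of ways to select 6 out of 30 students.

C(30,6) = 30!/(6! x 24!).

Final answer: \binom{30}{6} = 593775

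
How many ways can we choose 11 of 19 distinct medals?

C(19,11) = 19!/(11! x 8!).

Final answer: \binom{19}{11} = 75582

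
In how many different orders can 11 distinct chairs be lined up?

The number of ways to arrange 11 distinct objects is 11!.

Final answer: 11! = 39916800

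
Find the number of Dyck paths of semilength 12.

Total monotonic paths to (12,12): C(24,12) = 2704156.
Paths that cross above y=x (reflection bijection): C(24,13) = 2496144.
Valid Dyck paths: 2704156 - 2496144.
(Check: C(24,12) - C(24,13) = C(24,12)/13, the Catalan number C_{12}.)

Final answer: C_{12} = 208012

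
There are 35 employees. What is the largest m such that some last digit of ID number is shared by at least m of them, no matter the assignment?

There are 10 possible values for last digit of ID number. With 35 employees and 10 categories, by pigeonhole: ceiling(35/10).

Final answer: 4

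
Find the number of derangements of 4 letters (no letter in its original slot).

Use the recurrence D(n) = (n-1)(D(n-1) + D(n-2)) with D(0)=1, D(1)=0.
D(2) = 1 x (0 + 1) = 1
D(3) = 2 x (1 + 0) = 2
D(4) = 3 x (D(3) + D(2)) = 3 x (2 + 1)

Final answer: D(4) = 9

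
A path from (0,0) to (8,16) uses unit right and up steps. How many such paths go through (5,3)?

Paths (0,0)->(5,3): C(8,3) = 56.
Paths (5,3)->(8,16): C(16,13) = 560.
By multiplication principle: 56 x 560.

Final answer: 31360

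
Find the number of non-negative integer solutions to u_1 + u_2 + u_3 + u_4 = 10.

Stars and bars with 10 stars and 3 bars:
C(10+4-1, 4-1) = C(13,3).

Final answer: C(13,3) = 286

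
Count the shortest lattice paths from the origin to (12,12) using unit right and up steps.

Each path has 12 right steps and 12 up steps in some order (24 steps total).
Choose which 12 of the 24 steps are up: C(24,12).

Final answer: C(24,12) = 2704156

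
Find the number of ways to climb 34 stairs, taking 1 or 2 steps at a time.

Let f(n) be the number of climbs. Removing the last move (1 or 2 steps) gives f(n) = f(n-1) + f(n-2); base cases f(1)=1, f(2)=2.
Building up term by term: f(1)=1, f(2)=2, f(3)=3, f(4)=5, f(5)=8, f(6)=13, f(7)=21, f(8)=34, f(9)=55, f(10)=89, f(11)=144, f(12)=233, f(13)=377, f(14)=610, f(15)=987, f(16)=1597, f(17)=2584, f(18)=4181, f(19)=6765, f(20)=10946, f(21)=17711, f(22)=28657, f(23)=46368, f(24)=75025, f(25)=121393, f(26)=196418, f(27)=317811, f(28)=514229, f(29)=832040, f(30)=1346269, f(31)=2178309, f(32)=3524578, f(33)=5702887, f(34)=9227465.

Final answer: 9227465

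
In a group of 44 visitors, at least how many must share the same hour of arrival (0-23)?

There are 24 possible values for hour of arrival (0-23). With 44 visitors and 24 categories, by pigeonhole: ceiling(44/24).

Final answer: 2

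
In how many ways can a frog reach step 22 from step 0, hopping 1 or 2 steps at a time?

Let f(n) be the number of climbs. Removing the last move (1 or 2 steps) gives f(n) = f(n-1) + f(n-2); base cases f(1)=1, f(2)=2.
Building up term by term: f(1)=1, f(2)=2, f(3)=3, f(4)=5, f(5)=8, f(6)=13, f(7)=21, f(8)=34, f(9)=55, f(10)=89, f(11)=144, f(12)=233, f(13)=377, f(14)=610, f(15)=987, f(16)=1597, f(17)=2584, f(18)=4181, f(19)=6765, f(20)=10946, f(21)=17711, f(22)=28657.

Final answer: 28657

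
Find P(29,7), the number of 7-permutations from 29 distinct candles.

P(29,7) = 29!/(29-7)! = 29!/22!.

Final answer: P(29,7) = 7866331200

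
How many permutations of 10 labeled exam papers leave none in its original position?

D(n) = (n-1)(D(n-1) + D(n-2)), D(0)=1, D(1)=0.
D(2) = 1 x (0 + 1) = 1
D(3) = 2 x (1 + 0) = 2
D(4) = 3 x (2 + 1) = 9
D(5) = 4 x (9 + 2) = 44
D(6) = 5 x (44 + 9) = 265
D(7) = 6 x (265 + 44) = 1854
D(8) = 7 x (1854 + 265) = 14833
D(9) = 8 x (14833 + 1854) = 133496
D(10) = 9 x (D(9) + D(8)) = 9 x (133496 + 14833)

Final answer: D(10) = 1334961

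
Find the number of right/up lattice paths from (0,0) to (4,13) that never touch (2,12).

Total paths to (4,13): C(17,13) = 2380.
Paths through (2,12): C(14,12) x C(3,1) = 273.
Avoiding (2,12): 2380 - 273.

Final answer: 2107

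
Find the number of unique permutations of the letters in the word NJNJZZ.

Letters (J:2, N:2, Z:2). Total letters: 6.
Permutations = 6!/(2! x 2! x 2!).

Final answer: 90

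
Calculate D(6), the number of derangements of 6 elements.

Derangements satisfy D(n) = (n-1)(D(n-1) + D(n-2)), starting from D(0)=1, D(1)=0.
Building up: D(2)=1, D(3)=2, D(4)=9, D(5)=44.
D(6) = 5 x (D(5) + D(4)) = 5 x (44 + 9).

Final answer: D(6) = 265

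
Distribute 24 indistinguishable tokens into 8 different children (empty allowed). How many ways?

Stars and bars: C(n+k-1, k-1) = C(31,7).

Final answer: C(31,7) = 2629575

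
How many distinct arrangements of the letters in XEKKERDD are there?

Letters (D:2, E:2, K:2, R:1, X:1). Total letters: 8.
Permutations = 8!/(2! x 2! x 2!).

Final answer: 5040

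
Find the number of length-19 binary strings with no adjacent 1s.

A valid string ends in 0 (append to any length-(n-1) valid string) or in 01 (append to any length-(n-2) valid string), so a(n) = a(n-1) + a(n-2) with a(1)=2, a(2)=3.
Building up term by term: a(1)=2, a(2)=3, a(3)=5, a(4)=8, a(5)=13, a(6)=21, a(7)=34, a(8)=55, a(9)=89, a(10)=144, a(11)=233, a(12)=377, a(13)=610, a(14)=987, a(15)=1597, a(16)=2584, a(17)=4181, a(18)=6765, a(19)=10946.

Final answer: 10946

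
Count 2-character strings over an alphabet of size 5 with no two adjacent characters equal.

First character: 5 choices. Each subsequent: 4 choices (must differ from the previous one).
Total: 5 x 4^1.

Final answer: 5 x 4^{1} = 20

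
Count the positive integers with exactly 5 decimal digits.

The leading digit cannot be 0 (9 options); the other 4 digits can be anything (10 options each).
Total: 9 x 10^4.

Final answer: 90000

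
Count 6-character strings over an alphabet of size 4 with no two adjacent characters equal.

First character: 4 choices. Each subsequent: 3 choices (must differ from the previous one).
Total: 4 x 3^5.

Final answer: 4 x 3^{5} = 972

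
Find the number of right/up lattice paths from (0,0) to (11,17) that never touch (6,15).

Total paths to (11,17): C(28,17) = 21474180.
Paths through (6,15): C(21,15) x C(7,2) = 1139544.
Avoiding (6,15): 21474180 - 1139544.

Final answer: 20334636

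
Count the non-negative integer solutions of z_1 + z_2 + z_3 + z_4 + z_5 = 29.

Stars and bars with 29 stars and 4 bars:
C(29+5-1, 5-1) = C(33,4).

Final answer: C(33,4) = 40920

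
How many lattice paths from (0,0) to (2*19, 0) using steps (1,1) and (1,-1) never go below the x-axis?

Total monotonic paths to (19,19): C(38,19) = 35345263800.
Reflecting each bad path at its first crossing gives a bijection with paths to (18,20): C(38,20) = 33578000610.
Valid Dyck paths: 35345263800 - 33578000610.
(Equivalently, C_{19} = C(38,19)/20 = 35345263800/20.)

Final answer: C_{19} = 1767263190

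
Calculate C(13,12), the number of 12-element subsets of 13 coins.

C(13,12) = 13!/(12! x 1!).

Final answer: \binom{13}{12} = 13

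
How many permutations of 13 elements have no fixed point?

Use the recurrence D(n) = (n-1)(D(n-1) + D(n-2)) with D(0)=1, D(1)=0.
D(2) = 1 x (0 + 1) = 1
D(3) = 2 x (1 + 0) = 2
D(4) = 3 x (2 + 1) = 9
D(5) = 4 x (9 + 2) = 44
D(6) = 5 x (44 + 9) = 265
D(7) = 6 x (265 + 44) = 1854
D(8) = 7 x (1854 + 265) = 14833
D(9) = 8 x (14833 + 1854) = 133496
D(10) = 9 x (133496 + 14833) = 1334961
D(11) = 10 x (1334961 + 133496) = 14684570
D(12) = 11 x (14684570 + 1334961) = 176214841
D(13) = 12 x (D(12) + D(11)) = 12 x (176214841 + 14684570)

Final answer: D(13) = 2290792932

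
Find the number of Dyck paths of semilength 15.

Total monotonic paths to (15,15): C(30,15) = 155117520.
By the reflection principle, paths that go above the diagonal number C(30,16) = 145422675.
Valid Dyck paths: 155117520 - 145422675.
(Equivalently, C_{15} = C(30,15)/16 = 155117520/16.)

Final answer: C_{15} = 9694845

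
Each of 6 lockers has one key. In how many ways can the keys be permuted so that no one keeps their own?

Derangements satisfy D(n) = (n-1)(D(n-1) + D(n-2)), starting from D(0)=1, D(1)=0.
D(2) = 1 x (0 + 1) = 1
D(3) = 2 x (1 + 0) = 2
D(4) = 3 x (2 + 1) = 9
D(5) = 4 x (9 + 2) = 44
D(6) = 5 x (D(5) + D(4)) = 5 x (44 + 9)

Final answer: D(6) = 265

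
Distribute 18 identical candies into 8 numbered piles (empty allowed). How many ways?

Stars and bars: C(n+k-1, k-1) = C(25,7).

Final answer: C(25,7) = 480700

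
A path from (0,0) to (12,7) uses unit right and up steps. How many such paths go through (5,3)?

Paths (0,0)->(5,3): C(8,3) = 56.
Paths (5,3)->(12,7): C(11,4) = 330.
By multiplication principle: 56 x 330.

Final answer: 18480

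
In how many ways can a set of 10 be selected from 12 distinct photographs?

C(12,10) = 12!/(10! x 2!).

Final answer: \binom{12}{10} = 66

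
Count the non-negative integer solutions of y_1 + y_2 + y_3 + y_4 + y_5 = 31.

Stars and bars with 31 stars and 4 bars:
C(31+5-1, 5-1) = C(35,4).

Final answer: C(35,4) = 52360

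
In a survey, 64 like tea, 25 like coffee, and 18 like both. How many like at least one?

|A union B| = |A| + |B| - |A intersect B| = 64 + 25 - 18.

Final answer: 71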